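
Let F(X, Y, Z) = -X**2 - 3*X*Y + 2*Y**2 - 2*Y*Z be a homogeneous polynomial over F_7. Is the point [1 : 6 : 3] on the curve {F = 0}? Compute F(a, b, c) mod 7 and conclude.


F(1,6,3) ≡ 3 (mod 7); P is NOT on the curve.

Evaluate F(1, 6, 3) term-by-term (mod 7).
  -X**2 ↦ -1·1·1·1 = -1
  -3*X*Y ↦ -3·1·6·1 = -18
  2*Y**2 ↦ 2·1·36·1 = 72
  -2*Y*Z ↦ -2·1·6·3 = -36
Sum: F(1, 6, 3) = (-1) + (-18) + (72) + (-36) = 17.
Reducing mod 7: 17 ≡ 3 (mod 7).
Since F(a, b, c) ≡ 3 ≠ 0 (mod 7), P does NOT lie on the curve.


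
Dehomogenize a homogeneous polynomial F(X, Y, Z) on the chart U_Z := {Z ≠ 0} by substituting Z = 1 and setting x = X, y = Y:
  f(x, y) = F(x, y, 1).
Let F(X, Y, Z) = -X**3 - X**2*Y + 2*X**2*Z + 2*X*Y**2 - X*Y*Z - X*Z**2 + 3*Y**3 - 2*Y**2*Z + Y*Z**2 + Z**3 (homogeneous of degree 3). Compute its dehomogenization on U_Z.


f(x, y) = -x**3 - x**2*y + 2*x**2 + 2*x*y**2 - x*y - x + 3*y**3 - 2*y**2 + y + 1

On U_Z we set Z = 1. Each monomial c·X^i·Y^j·Z^k in F becomes c·x^i·y^j·1^k = c·x^i·y^j.
Substituting Z = 1: F(X, Y, 1) = -x**3 - x**2*y + 2*x**2 + 2*x*y**2 - x*y - x + 3*y**3 - 2*y**2 + y + 1.
Note: deg(f) ≤ deg(F) = 3; strict inequality happens when F is divisible by Z (lost terms).


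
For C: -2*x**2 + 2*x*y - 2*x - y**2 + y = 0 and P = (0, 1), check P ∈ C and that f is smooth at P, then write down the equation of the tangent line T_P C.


Tangent line at P: 1 - y = 0.

Step 1: f(0, 1) = 0, so P lies on C.
Step 2: partial derivatives
  f_x(x, y) = -4*x + 2*y - 2, f_y(x, y) = 2*x - 2*y + 1.
  f_x(P) = 0, f_y(P) = -1 (gradient nonzero, so P is smooth).
Step 3: tangent line at P: 0·(x − 0) + -1·(y − 1) = 0.
Expanding: 1 - y = 0.


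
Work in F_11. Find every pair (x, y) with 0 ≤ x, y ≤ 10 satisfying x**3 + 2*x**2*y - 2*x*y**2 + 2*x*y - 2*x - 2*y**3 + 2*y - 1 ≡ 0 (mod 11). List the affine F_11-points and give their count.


Affine F_11-points: {(0, 4), (0, 9), (1, 1), (2, 1), (2, 7), (4, 0), (4, 3), (4, 4), (5, 10), (6, 1), (7, 2), (8, 0), (8, 6), (8, 8), (10, 0), (10, 4), (10, 8)}; count = 17.

For each of the 121 pairs (x, y) ∈ F_11², evaluate f(x, y) mod 11. Record the zeros.
  x = 0: [0↦10, 1↦10, 2↦9, 3↦6, 4↦0, 5↦1, 6↦8, 7↦9, 8↦3, 9↦0, 10↦10]  zeros at y ∈ {4, 9}
  x = 1: [0↦9, 1↦0, 2↦8, 3↦10, 4↦5, 5↦3, 6↦3, 7↦4, 8↦5, 9↦5, 10↦3]  zeros at y ∈ {1}
  x = 2: [0↦3, 1↦0, 2↦10, 3↦10, 4↦10, 5↦9, 6↦6, 7↦0, 8↦1, 9↦8, 10↦9]  zeros at y ∈ {1, 7}
  x = 3: [0↦9, 1↦5, 2↦10, 3↦1, 4↦10, 5↦3, 6↦1, 7↦3, 8↦8, 9↦4, 10↦1]  zeros at y ∈ ∅
  x = 4: [0↦0, 1↦10, 2↦3, 3↦0, 4↦0, 5↦2, 6↦5, 7↦8, 8↦10, 9↦10, 10↦7]  zeros at y ∈ {0, 3, 4}
  x = 5: [0↦4, 1↦10, 2↦6, 3↦2, 4↦8, 5↦1, 6↦2, 7↦10, 8↦2, 9↦10, 10↦0]  zeros at y ∈ {10}
  x = 6: [0↦5, 1↦0, 2↦3, 3↦2, 4↦7, 5↦6, 6↦9, 7↦4, 8↦1, 9↦10, 10↦8]  zeros at y ∈ {1}
  x = 7: [0↦9, 1↦8, 2↦0, 3↦6, 4↦3, 5↦1, 6↦10, 7↦7, 8↦2, 9↦5, 10↦4]  zeros at y ∈ {2}
  x = 8: [0↦0, 1↦7, 2↦3, 3↦9, 4↦2, 5↦3, 6↦0, 7↦3, 8↦0, 9↦1, 10↦5]  zeros at y ∈ {0, 6, 8}
  x = 9: [0↦6, 1↦3, 2↦7, 3↦6, 4↦10, 5↦7, 6↦7, 7↦9, 8↦1, 9↦4, 10↦6]  zeros at y ∈ ∅
  x = 10: [0↦0, 1↦2, 2↦7, 3↦3, 4↦0, 5↦8, 6↦4, 7↦9, 8↦0, 9↦9, 10↦2]  zeros at y ∈ {0, 4, 8}
Collecting zeros: affine points = {(0, 4), (0, 9), (1, 1), (2, 1), (2, 7), (4, 0), (4, 3), (4, 4), (5, 10), (6, 1), (7, 2), (8, 0), (8, 6), (8, 8), (10, 0), (10, 4), (10, 8)}.
Total count |C(F_11)_aff| = 17.


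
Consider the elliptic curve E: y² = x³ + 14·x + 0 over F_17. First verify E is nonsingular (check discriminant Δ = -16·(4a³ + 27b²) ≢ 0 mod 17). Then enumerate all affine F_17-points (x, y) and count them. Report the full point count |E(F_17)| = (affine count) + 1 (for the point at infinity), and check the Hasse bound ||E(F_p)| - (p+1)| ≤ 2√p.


Affine points = {(0, 0), (1, 7), (1, 10), (2, 6), (2, 11), (3, 1), (3, 16), (4, 1), (4, 16), (5, 5), (5, 12), (7, 4), (7, 13), (10, 1), (10, 16), (12, 3), (12, 14), (13, 4), (13, 13), (14, 4), (14, 13), (15, 7), (15, 10), (16, 6), (16, 11)}; affine count = 25; |E(F_17)| = 26.

Discriminant check: Δ ∝ 4a³ + 27b² = 4·14³ + 27·0² = 4·2744 + 27·0 ≡ 11 (mod 17). Nonzero ⇒ E is nonsingular.
For each x ∈ F_17, compute rhs = x³ + 14·x + 0 mod 17, then count y ∈ F_17 with y² ≡ rhs.
  x = 0: rhs = 0, matching y values: 0 (1 points).
  x = 1: rhs = 15, matching y values: 7, 10 (2 points).
  x = 2: rhs = 2, matching y values: 6, 11 (2 points).
  x = 3: rhs = 1, matching y values: 1, 16 (2 points).
  x = 4: rhs = 1, matching y values: 1, 16 (2 points).
  x = 5: rhs = 8, matching y values: 5, 12 (2 points).
  x = 6: rhs = 11, matching y values: none (0 points).
  x = 7: rhs = 16, matching y values: 4, 13 (2 points).
  x = 8: rhs = 12, matching y values: none (0 points).
  x = 9: rhs = 5, matching y values: none (0 points).
  x = 10: rhs = 1, matching y values: 1, 16 (2 points).
  x = 11: rhs = 6, matching y values: none (0 points).
  x = 12: rhs = 9, matching y values: 3, 14 (2 points).
  x = 13: rhs = 16, matching y values: 4, 13 (2 points).
  x = 14: rhs = 16, matching y values: 4, 13 (2 points).
  x = 15: rhs = 15, matching y values: 7, 10 (2 points).
  x = 16: rhs = 2, matching y values: 6, 11 (2 points).
Total affine count: 25.
Full point count |E(F_17)| = 25 + 1 = 26.
Hasse bound: |26 − (17+1)| = |8| = 8 ≤ 2√17 ≈ 8.2462 ✓.


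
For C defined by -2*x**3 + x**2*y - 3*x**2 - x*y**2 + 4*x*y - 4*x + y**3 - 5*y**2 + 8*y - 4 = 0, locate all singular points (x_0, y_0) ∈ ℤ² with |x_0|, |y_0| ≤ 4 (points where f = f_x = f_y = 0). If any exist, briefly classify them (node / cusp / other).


Singular points: {(0, 2)}; classification: node.

Compute partial derivatives:
  f_x = -6*x**2 + 2*x*y - 6*x - y**2 + 4*y - 4.
  f_y = x**2 - 2*x*y + 4*x + 3*y**2 - 10*y + 8.
Scan x_0 ∈ {−4, ..., 4}. For each x_0, f_y(x_0, y) is a polynomial in y; find its integer roots y ∈ {−4, ..., 4}, then test f_x and f at those candidates.
  x = -4: f_y(-4, y) = 3*y**2 - 2*y + 8; no integer root y with |y| ≤ 4.
  x = -3: f_y(-3, y) = 3*y**2 - 4*y + 5; no integer root y with |y| ≤ 4.
  x = -2: f_y(-2, y) = 3*y**2 - 6*y + 4; no integer root y with |y| ≤ 4.
  x = -1: f_y(-1, y) = 3*y**2 - 8*y + 5; vanishes at y ∈ {1}. (-1, 1): f_x = -3 ≠ 0.
  x = 0: f_y(0, y) = 3*y**2 - 10*y + 8; vanishes at y ∈ {2}. (0, 2): f_x = 0, f = 0 — SINGULAR.
  x = 1: f_y(1, y) = 3*y**2 - 12*y + 13; no integer root y with |y| ≤ 4.
  x = 2: f_y(2, y) = 3*y**2 - 14*y + 20; no integer root y with |y| ≤ 4.
  x = 3: f_y(3, y) = 3*y**2 - 16*y + 29; no integer root y with |y| ≤ 4.
  x = 4: f_y(4, y) = 3*y**2 - 18*y + 40; no integer root y with |y| ≤ 4.
Only singular point on the grid: (0, 2).
Classify: substitute x = 0 + u, y = 2 + v and expand: f = -2*u**3 + u**2*v - u**2 - u*v**2 + v**3 + v**2.
No constant or linear terms (consistent with a singular point). Quadratic part: -u**2 + v**2. Cubic part: -2*u**3 + u**2*v - u*v**2 + v**3.
The quadratic part v**2 - u**2 = (v − u)(v + u) splits into two distinct linear factors, so there are two distinct tangent lines y − 2 = ±(x − 0) — this is a node (ordinary double point).
Classification: node.


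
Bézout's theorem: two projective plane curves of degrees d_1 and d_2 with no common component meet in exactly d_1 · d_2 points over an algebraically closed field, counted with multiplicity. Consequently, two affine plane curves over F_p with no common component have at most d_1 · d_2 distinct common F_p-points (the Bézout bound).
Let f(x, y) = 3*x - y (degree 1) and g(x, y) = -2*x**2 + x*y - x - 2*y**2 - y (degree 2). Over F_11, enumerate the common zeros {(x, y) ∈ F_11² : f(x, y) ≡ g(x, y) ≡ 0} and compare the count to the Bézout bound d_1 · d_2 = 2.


Common zeros: {(0, 0), (3, 9)}; count = 2; Bézout bound = 2.

deg(f) = 1, deg(g) = 2, so Bézout bound = 2.
Scan x ∈ F_11. For each x, list the y ∈ F_11 with f(x, y) ≡ 0 and those with g(x, y) ≡ 0 (mod 11); the common zeros in that column are the intersection.
  x = 0: f ≡ 0 at y ∈ {0}; g ≡ 0 at y ∈ {0, 5}; common: {0}.
  x = 1: f ≡ 0 at y ∈ {3}; g ≡ 0 at y ∈ {2, 9}; common: ∅.
  x = 2: f ≡ 0 at y ∈ {6}; g ≡ 0 at y ∈ {1, 5}; common: ∅.
  x = 3: f ≡ 0 at y ∈ {9}; g ≡ 0 at y ∈ {3, 9}; common: {9}.
  x = 4: f ≡ 0 at y ∈ {1}; g ≡ 0 at y ∈ ∅; common: ∅.
  x = 5: f ≡ 0 at y ∈ {4}; g ≡ 0 at y ∈ {0, 2}; common: ∅.
  x = 6: f ≡ 0 at y ∈ {7}; g ≡ 0 at y ∈ ∅; common: ∅.
  x = 7: f ≡ 0 at y ∈ {10}; g ≡ 0 at y ∈ ∅; common: ∅.
  x = 8: f ≡ 0 at y ∈ {2}; g ≡ 0 at y ∈ ∅; common: ∅.
  x = 9: f ≡ 0 at y ∈ {5}; g ≡ 0 at y ∈ {1, 3}; common: ∅.
  x = 10: f ≡ 0 at y ∈ {8}; g ≡ 0 at y ∈ ∅; common: ∅.
Collecting: common zeros = {(0, 0), (3, 9)}, so the count is 2.
Comparison with the Bézout bound: 2 ≤ 2 = deg(f)·deg(g), as expected for curves with no common component (the bound is attained).


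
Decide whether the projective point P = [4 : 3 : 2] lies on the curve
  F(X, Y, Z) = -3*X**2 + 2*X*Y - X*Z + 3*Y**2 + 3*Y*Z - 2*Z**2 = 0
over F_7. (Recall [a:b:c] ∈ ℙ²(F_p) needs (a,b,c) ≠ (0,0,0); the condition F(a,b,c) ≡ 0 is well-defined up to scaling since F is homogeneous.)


F(4,3,2) ≡ 5 (mod 7); P is NOT on the curve.

Evaluate F(4, 3, 2) term-by-term (mod 7).
  -3*X**2 ↦ -3·16·1·1 = -48
  2*X*Y ↦ 2·4·3·1 = 24
  -X*Z ↦ -1·4·1·2 = -8
  3*Y**2 ↦ 3·1·9·1 = 27
  3*Y*Z ↦ 3·1·3·2 = 18
  -2*Z**2 ↦ -2·1·1·4 = -8
Sum: F(4, 3, 2) = (-48) + (24) + (-8) + (27) + (18) + (-8) = 5.
Reducing mod 7: 5 ≡ 5 (mod 7).
Since F(a, b, c) ≡ 5 ≠ 0 (mod 7), P does NOT lie on the curve.


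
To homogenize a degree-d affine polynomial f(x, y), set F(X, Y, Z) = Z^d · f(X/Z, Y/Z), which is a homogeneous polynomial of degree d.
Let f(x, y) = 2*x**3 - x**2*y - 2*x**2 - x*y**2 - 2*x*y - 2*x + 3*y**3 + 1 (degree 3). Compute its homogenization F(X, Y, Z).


F(X, Y, Z) = 2*X**3 - X**2*Y - 2*X**2*Z - X*Y**2 - 2*X*Y*Z - 2*X*Z**2 + 3*Y**3 + Z**3

deg(f) = 3.
Substitute x = X/Z, y = Y/Z into f, then multiply by Z^3.
  monomial 2·x^3·y^0 ↦ 2·X^3·Y^0·Z^0.
  monomial -1·x^2·y^1 ↦ -1·X^2·Y^1·Z^0.
  monomial -2·x^2·y^0 ↦ -2·X^2·Y^0·Z^1.
  monomial -1·x^1·y^2 ↦ -1·X^1·Y^2·Z^0.
  monomial -2·x^1·y^1 ↦ -2·X^1·Y^1·Z^1.
  monomial -2·x^1·y^0 ↦ -2·X^1·Y^0·Z^2.
  monomial 3·x^0·y^3 ↦ 3·X^0·Y^3·Z^0.
  monomial 1·x^0·y^0 ↦ 1·X^0·Y^0·Z^3.
Collecting: F(X, Y, Z) = 2*X**3 - X**2*Y - 2*X**2*Z - X*Y**2 - 2*X*Y*Z - 2*X*Z**2 + 3*Y**3 + Z**3.


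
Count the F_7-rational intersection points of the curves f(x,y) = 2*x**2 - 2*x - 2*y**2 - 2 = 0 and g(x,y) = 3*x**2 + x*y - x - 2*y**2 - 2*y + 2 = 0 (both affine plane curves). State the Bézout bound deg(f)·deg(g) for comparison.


Common zeros: {(4, 2), (6, 6)}; count = 2; Bézout bound = 4.

deg(f) = 2, deg(g) = 2, so Bézout bound = 4.
Scan x ∈ F_7. For each x, list the y ∈ F_7 with f(x, y) ≡ 0 and those with g(x, y) ≡ 0 (mod 7); the common zeros in that column are the intersection.
  x = 0: f ≡ 0 at y ∈ ∅; g ≡ 0 at y ∈ ∅; common: ∅.
  x = 1: f ≡ 0 at y ∈ ∅; g ≡ 0 at y ∈ ∅; common: ∅.
  x = 2: f ≡ 0 at y ∈ {1, 6}; g ≡ 0 at y ∈ ∅; common: ∅.
  x = 3: f ≡ 0 at y ∈ ∅; g ≡ 0 at y ∈ ∅; common: ∅.
  x = 4: f ≡ 0 at y ∈ {2, 5}; g ≡ 0 at y ∈ {2, 6}; common: {2}.
  x = 5: f ≡ 0 at y ∈ ∅; g ≡ 0 at y ∈ {2, 3}; common: ∅.
  x = 6: f ≡ 0 at y ∈ {1, 6}; g ≡ 0 at y ∈ {3, 6}; common: {6}.
Collecting: common zeros = {(4, 2), (6, 6)}, so the count is 2.
Comparison with the Bézout bound: 2 ≤ 4 = deg(f)·deg(g), as expected for curves with no common component (the affine F_7-count falls short of the bound because intersections may lie at infinity, over extension fields, or carry multiplicity).


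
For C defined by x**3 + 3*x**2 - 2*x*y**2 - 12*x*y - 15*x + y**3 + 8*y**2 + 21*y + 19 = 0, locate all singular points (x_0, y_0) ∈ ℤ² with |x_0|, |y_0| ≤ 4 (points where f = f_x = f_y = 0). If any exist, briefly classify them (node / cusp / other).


Singular points: {(-1, -3)}; classification: cusp.

Compute partial derivatives:
  f_x = 3*x**2 + 6*x - 2*y**2 - 12*y - 15.
  f_y = -4*x*y - 12*x + 3*y**2 + 16*y + 21.
Scan x_0 ∈ {−4, ..., 4}. For each x_0, f_y(x_0, y) is a polynomial in y; find its integer roots y ∈ {−4, ..., 4}, then test f_x and f at those candidates.
  x = -4: f_y(-4, y) = 3*y**2 + 32*y + 69; vanishes at y ∈ {-3}. (-4, -3): f_x = 27 ≠ 0.
  x = -3: f_y(-3, y) = 3*y**2 + 28*y + 57; vanishes at y ∈ {-3}. (-3, -3): f_x = 12 ≠ 0.
  x = -2: f_y(-2, y) = 3*y**2 + 24*y + 45; vanishes at y ∈ {-3}. (-2, -3): f_x = 3 ≠ 0.
  x = -1: f_y(-1, y) = 3*y**2 + 20*y + 33; vanishes at y ∈ {-3}. (-1, -3): f_x = 0, f = 0 — SINGULAR.
  x = 0: f_y(0, y) = 3*y**2 + 16*y + 21; vanishes at y ∈ {-3}. (0, -3): f_x = 3 ≠ 0.
  x = 1: f_y(1, y) = 3*y**2 + 12*y + 9; vanishes at y ∈ {-3, -1}. (1, -3): f_x = 12 ≠ 0; (1, -1): f_x = 4 ≠ 0.
  x = 2: f_y(2, y) = 3*y**2 + 8*y - 3; vanishes at y ∈ {-3}. (2, -3): f_x = 27 ≠ 0.
  x = 3: f_y(3, y) = 3*y**2 + 4*y - 15; vanishes at y ∈ {-3}. (3, -3): f_x = 48 ≠ 0.
  x = 4: f_y(4, y) = 3*y**2 - 27; vanishes at y ∈ {-3, 3}. (4, -3): f_x = 75 ≠ 0; (4, 3): f_x = 3 ≠ 0.
Only singular point on the grid: (-1, -3).
Classify: substitute x = -1 + u, y = -3 + v and expand: f = u**3 - 2*u*v**2 + v**3 + v**2.
No constant or linear terms (consistent with a singular point). Quadratic part: v**2. Cubic part: u**3 - 2*u*v**2 + v**3.
The quadratic part v**2 is a perfect square, so there is a single (double) tangent line v = 0, i.e. y = -3. Restricting the cubic part to that line (v = 0) leaves u**3 ≠ 0, so f is not divisible by v and the branch is v² ≈ -u**3 to lowest order — this is a cusp.
Classification: cusp.


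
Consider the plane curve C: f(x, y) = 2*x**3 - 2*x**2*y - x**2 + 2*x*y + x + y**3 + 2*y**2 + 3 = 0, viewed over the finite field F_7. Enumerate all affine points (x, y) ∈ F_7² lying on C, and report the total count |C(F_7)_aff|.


Affine F_7-points: {(1, 2), (3, 1), (4, 0), (4, 1), (4, 4), (5, 1), (6, 2), (6, 5)}; count = 8.

For each of the 49 pairs (x, y) ∈ F_7², evaluate f(x, y) mod 7. Record the zeros.
  x = 0: [0↦3, 1↦6, 2↦5, 3↦6, 4↦1, 5↦3, 6↦4]  zeros at y ∈ ∅
  x = 1: [0↦5, 1↦1, 2↦0, 3↦1, 4↦3, 5↦5, 6↦6]  zeros at y ∈ {2}
  x = 2: [0↦3, 1↦2, 2↦4, 3↦1, 4↦6, 5↦4, 6↦1]  zeros at y ∈ ∅
  x = 3: [0↦2, 1↦0, 2↦1, 3↦4, 4↦1, 5↦5, 6↦1]  zeros at y ∈ {1}
  x = 4: [0↦0, 1↦0, 2↦3, 3↦1, 4↦0, 5↦6, 6↦4]  zeros at y ∈ {0, 1, 4}
  x = 5: [0↦2, 1↦0, 2↦1, 3↦4, 4↦1, 5↦5, 6↦1]  zeros at y ∈ {1}
  x = 6: [0↦6, 1↦5, 2↦0, 3↦4, 4↦2, 5↦0, 6↦4]  zeros at y ∈ {2, 5}
Collecting zeros: affine points = {(1, 2), (3, 1), (4, 0), (4, 1), (4, 4), (5, 1), (6, 2), (6, 5)}.
Total count |C(F_7)_aff| = 8.


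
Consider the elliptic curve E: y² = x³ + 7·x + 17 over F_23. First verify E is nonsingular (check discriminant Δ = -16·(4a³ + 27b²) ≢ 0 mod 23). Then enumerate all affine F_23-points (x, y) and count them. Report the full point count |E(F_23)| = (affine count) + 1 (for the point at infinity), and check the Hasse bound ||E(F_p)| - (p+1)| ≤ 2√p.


Affine points = {(1, 5), (1, 18), (2, 4), (2, 19), (5, 4), (5, 19), (7, 8), (7, 15), (9, 2), (9, 21), (10, 11), (10, 12), (12, 9), (12, 14), (15, 1), (15, 22), (16, 4), (16, 19), (17, 9), (17, 14), (18, 8), (18, 15), (21, 8), (21, 15), (22, 3), (22, 20)}; affine count = 26; |E(F_23)| = 27.

Discriminant check: Δ ∝ 4a³ + 27b² = 4·7³ + 27·17² = 4·343 + 27·289 ≡ 21 (mod 23). Nonzero ⇒ E is nonsingular.
For each x ∈ F_23, compute rhs = x³ + 7·x + 17 mod 23, then count y ∈ F_23 with y² ≡ rhs.
  x = 0: rhs = 17, matching y values: none (0 points).
  x = 1: rhs = 2, matching y values: 5, 18 (2 points).
  x = 2: rhs = 16, matching y values: 4, 19 (2 points).
  x = 3: rhs = 19, matching y values: none (0 points).
  x = 4: rhs = 17, matching y values: none (0 points).
  x = 5: rhs = 16, matching y values: 4, 19 (2 points).
  x = 6: rhs = 22, matching y values: none (0 points).
  x = 7: rhs = 18, matching y values: 8, 15 (2 points).
  x = 8: rhs = 10, matching y values: none (0 points).
  x = 9: rhs = 4, matching y values: 2, 21 (2 points).
  x = 10: rhs = 6, matching y values: 11, 12 (2 points).
  x = 11: rhs = 22, matching y values: none (0 points).
  x = 12: rhs = 12, matching y values: 9, 14 (2 points).
  x = 13: rhs = 5, matching y values: none (0 points).
  x = 14: rhs = 7, matching y values: none (0 points).
  x = 15: rhs = 1, matching y values: 1, 22 (2 points).
  x = 16: rhs = 16, matching y values: 4, 19 (2 points).
  x = 17: rhs = 12, matching y values: 9, 14 (2 points).
  x = 18: rhs = 18, matching y values: 8, 15 (2 points).
  x = 19: rhs = 17, matching y values: none (0 points).
  x = 20: rhs = 15, matching y values: none (0 points).
  x = 21: rhs = 18, matching y values: 8, 15 (2 points).
  x = 22: rhs = 9, matching y values: 3, 20 (2 points).
Total affine count: 26.
Full point count |E(F_23)| = 26 + 1 = 27.
Hasse bound: |27 − (23+1)| = |3| = 3 ≤ 2√23 ≈ 9.5917 ✓.


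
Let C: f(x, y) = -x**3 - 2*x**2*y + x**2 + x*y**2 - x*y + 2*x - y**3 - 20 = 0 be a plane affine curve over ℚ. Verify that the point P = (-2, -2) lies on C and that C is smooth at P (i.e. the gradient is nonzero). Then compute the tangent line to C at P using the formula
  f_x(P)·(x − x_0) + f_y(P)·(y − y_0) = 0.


Tangent line at P: -24*x - 10*y - 68 = 0.

Step 1: f(-2, -2) = 0, so P lies on C.
Step 2: partial derivatives
  f_x(x, y) = -3*x**2 - 4*x*y + 2*x + y**2 - y + 2, f_y(x, y) = -2*x**2 + 2*x*y - x - 3*y**2.
  f_x(P) = -24, f_y(P) = -10 (gradient nonzero, so P is smooth).
Step 3: tangent line at P: -24·(x − -2) + -10·(y − -2) = 0.
Expanding: -24*x - 10*y - 68 = 0.


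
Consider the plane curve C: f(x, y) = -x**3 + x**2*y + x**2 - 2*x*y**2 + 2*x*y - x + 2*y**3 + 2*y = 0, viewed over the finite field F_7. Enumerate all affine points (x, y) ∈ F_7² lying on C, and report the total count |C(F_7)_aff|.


Affine F_7-points: {(0, 0), (1, 5), (2, 2), (2, 3), (2, 4), (3, 0), (5, 0), (5, 6), (6, 5)}; count = 9.

For each of the 49 pairs (x, y) ∈ F_7², evaluate f(x, y) mod 7. Record the zeros.
  x = 0: [0↦0, 1↦4, 2↦6, 3↦4, 4↦3, 5↦1, 6↦3]  zeros at y ∈ {0}
  x = 1: [0↦6, 1↦4, 2↦3, 3↦1, 4↦3, 5↦0, 6↦4]  zeros at y ∈ {5}
  x = 2: [0↦1, 1↦2, 2↦0, 3↦0, 4↦0, 5↦5, 6↦6]  zeros at y ∈ {2, 3, 4}
  x = 3: [0↦0, 1↦6, 2↦5, 3↦2, 4↦2, 5↦3, 6↦3]  zeros at y ∈ {0}
  x = 4: [0↦4, 1↦3, 2↦5, 3↦1, 4↦3, 5↦2, 6↦3]  zeros at y ∈ ∅
  x = 5: [0↦0, 1↦1, 2↦1, 3↦5, 4↦4, 5↦3, 6↦0]  zeros at y ∈ {0, 6}
  x = 6: [0↦3, 1↦1, 2↦1, 3↦1, 4↦6, 5↦0, 6↦2]  zeros at y ∈ {5}
Collecting zeros: affine points = {(0, 0), (1, 5), (2, 2), (2, 3), (2, 4), (3, 0), (5, 0), (5, 6), (6, 5)}.
Total count |C(F_7)_aff| = 9.


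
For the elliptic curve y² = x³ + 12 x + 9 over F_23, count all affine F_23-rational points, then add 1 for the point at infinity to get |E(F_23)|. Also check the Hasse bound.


Affine points = {(0, 3), (0, 20), (2, 8), (2, 15), (3, 7), (3, 16), (4, 11), (4, 12), (9, 8), (9, 15), (10, 5), (10, 18), (11, 0), (12, 8), (12, 15), (13, 4), (13, 19), (14, 0), (18, 10), (18, 13), (19, 9), (19, 14), (21, 0)}; affine count = 23; |E(F_23)| = 24.

Discriminant check: Δ ∝ 4a³ + 27b² = 4·12³ + 27·9² = 4·1728 + 27·81 ≡ 14 (mod 23). Nonzero ⇒ E is nonsingular.
For each x ∈ F_23, compute rhs = x³ + 12·x + 9 mod 23, then count y ∈ F_23 with y² ≡ rhs.
  x = 0: rhs = 9, matching y values: 3, 20 (2 points).
  x = 1: rhs = 22, matching y values: none (0 points).
  x = 2: rhs = 18, matching y values: 8, 15 (2 points).
  x = 3: rhs = 3, matching y values: 7, 16 (2 points).
  x = 4: rhs = 6, matching y values: 11, 12 (2 points).
  x = 5: rhs = 10, matching y values: none (0 points).
  x = 6: rhs = 21, matching y values: none (0 points).
  x = 7: rhs = 22, matching y values: none (0 points).
  x = 8: rhs = 19, matching y values: none (0 points).
  x = 9: rhs = 18, matching y values: 8, 15 (2 points).
  x = 10: rhs = 2, matching y values: 5, 18 (2 points).
  x = 11: rhs = 0, matching y values: 0 (1 points).
  x = 12: rhs = 18, matching y values: 8, 15 (2 points).
  x = 13: rhs = 16, matching y values: 4, 19 (2 points).
  x = 14: rhs = 0, matching y values: 0 (1 points).
  x = 15: rhs = 22, matching y values: none (0 points).
  x = 16: rhs = 19, matching y values: none (0 points).
  x = 17: rhs = 20, matching y values: none (0 points).
  x = 18: rhs = 8, matching y values: 10, 13 (2 points).
  x = 19: rhs = 12, matching y values: 9, 14 (2 points).
  x = 20: rhs = 15, matching y values: none (0 points).
  x = 21: rhs = 0, matching y values: 0 (1 points).
  x = 22: rhs = 19, matching y values: none (0 points).
Total affine count: 23.
Full point count |E(F_23)| = 23 + 1 = 24.
Hasse bound: |24 − (23+1)| = |0| = 0 ≤ 2√23 ≈ 9.5917 ✓.


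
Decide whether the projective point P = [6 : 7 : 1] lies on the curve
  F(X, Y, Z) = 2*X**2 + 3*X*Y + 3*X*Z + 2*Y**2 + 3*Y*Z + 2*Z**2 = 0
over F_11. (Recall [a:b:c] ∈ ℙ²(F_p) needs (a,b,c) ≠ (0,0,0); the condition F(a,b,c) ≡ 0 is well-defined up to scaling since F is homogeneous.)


F(6,7,1) ≡ 7 (mod 11); P is NOT on the curve.

Evaluate F(6, 7, 1) term-by-term (mod 11).
  2*X**2 ↦ 2·36·1·1 = 72
  3*X*Y ↦ 3·6·7·1 = 126
  3*X*Z ↦ 3·6·1·1 = 18
  2*Y**2 ↦ 2·1·49·1 = 98
  3*Y*Z ↦ 3·1·7·1 = 21
  2*Z**2 ↦ 2·1·1·1 = 2
Sum: F(6, 7, 1) = (72) + (126) + (18) + (98) + (21) + (2) = 337.
Reducing mod 11: 337 ≡ 7 (mod 11).
Since F(a, b, c) ≡ 7 ≠ 0 (mod 11), P does NOT lie on the curve.


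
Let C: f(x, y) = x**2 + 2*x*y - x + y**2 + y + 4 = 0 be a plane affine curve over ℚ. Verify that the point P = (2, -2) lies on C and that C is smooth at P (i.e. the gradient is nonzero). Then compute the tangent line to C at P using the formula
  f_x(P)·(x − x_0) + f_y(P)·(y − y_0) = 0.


Tangent line at P: -x + y + 4 = 0.

Step 1: f(2, -2) = 0, so P lies on C.
Step 2: partial derivatives
  f_x(x, y) = 2*x + 2*y - 1, f_y(x, y) = 2*x + 2*y + 1.
  f_x(P) = -1, f_y(P) = 1 (gradient nonzero, so P is smooth).
Step 3: tangent line at P: -1·(x − 2) + 1·(y − -2) = 0.
Expanding: -x + y + 4 = 0.


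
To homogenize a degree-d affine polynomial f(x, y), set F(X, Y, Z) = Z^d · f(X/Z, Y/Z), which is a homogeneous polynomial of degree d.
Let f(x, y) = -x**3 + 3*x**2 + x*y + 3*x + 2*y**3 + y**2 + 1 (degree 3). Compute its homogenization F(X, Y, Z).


F(X, Y, Z) = -X**3 + 3*X**2*Z + X*Y*Z + 3*X*Z**2 + 2*Y**3 + Y**2*Z + Z**3

deg(f) = 3.
Substitute x = X/Z, y = Y/Z into f, then multiply by Z^3.
  monomial -1·x^3·y^0 ↦ -1·X^3·Y^0·Z^0.
  monomial 3·x^2·y^0 ↦ 3·X^2·Y^0·Z^1.
  monomial 1·x^1·y^1 ↦ 1·X^1·Y^1·Z^1.
  monomial 3·x^1·y^0 ↦ 3·X^1·Y^0·Z^2.
  monomial 2·x^0·y^3 ↦ 2·X^0·Y^3·Z^0.
  monomial 1·x^0·y^2 ↦ 1·X^0·Y^2·Z^1.
  monomial 1·x^0·y^0 ↦ 1·X^0·Y^0·Z^3.
Collecting: F(X, Y, Z) = -X**3 + 3*X**2*Z + X*Y*Z + 3*X*Z**2 + 2*Y**3 + Y**2*Z + Z**3.


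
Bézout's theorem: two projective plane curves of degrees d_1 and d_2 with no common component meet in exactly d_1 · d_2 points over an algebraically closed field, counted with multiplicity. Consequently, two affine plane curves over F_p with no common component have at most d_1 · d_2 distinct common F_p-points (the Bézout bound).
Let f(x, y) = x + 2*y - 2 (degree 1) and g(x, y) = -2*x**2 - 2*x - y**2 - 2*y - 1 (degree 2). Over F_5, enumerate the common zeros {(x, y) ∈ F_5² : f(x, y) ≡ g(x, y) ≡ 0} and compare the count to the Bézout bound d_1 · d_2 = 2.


Common zeros: {(1, 3), (4, 4)}; count = 2; Bézout bound = 2.

deg(f) = 1, deg(g) = 2, so Bézout bound = 2.
Scan x ∈ F_5. For each x, list the y ∈ F_5 with f(x, y) ≡ 0 and those with g(x, y) ≡ 0 (mod 5); the common zeros in that column are the intersection.
  x = 0: f ≡ 0 at y ∈ {1}; g ≡ 0 at y ∈ {4}; common: ∅.
  x = 1: f ≡ 0 at y ∈ {3}; g ≡ 0 at y ∈ {0, 3}; common: {3}.
  x = 2: f ≡ 0 at y ∈ {0}; g ≡ 0 at y ∈ ∅; common: ∅.
  x = 3: f ≡ 0 at y ∈ {2}; g ≡ 0 at y ∈ {0, 3}; common: ∅.
  x = 4: f ≡ 0 at y ∈ {4}; g ≡ 0 at y ∈ {4}; common: {4}.
Collecting: common zeros = {(1, 3), (4, 4)}, so the count is 2.
Comparison with the Bézout bound: 2 ≤ 2 = deg(f)·deg(g), as expected for curves with no common component (the bound is attained).


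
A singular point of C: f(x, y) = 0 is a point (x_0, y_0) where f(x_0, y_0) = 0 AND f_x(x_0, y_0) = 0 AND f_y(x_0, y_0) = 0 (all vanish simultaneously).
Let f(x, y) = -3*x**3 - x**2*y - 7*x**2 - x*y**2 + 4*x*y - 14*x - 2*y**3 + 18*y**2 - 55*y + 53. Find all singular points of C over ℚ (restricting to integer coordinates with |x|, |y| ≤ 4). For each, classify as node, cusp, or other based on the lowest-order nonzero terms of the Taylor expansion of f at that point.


Singular points: {(-1, 3)}; classification: node.

Compute partial derivatives:
  f_x = -9*x**2 - 2*x*y - 14*x - y**2 + 4*y - 14.
  f_y = -x**2 - 2*x*y + 4*x - 6*y**2 + 36*y - 55.
Scan x_0 ∈ {−4, ..., 4}. For each x_0, f_y(x_0, y) is a polynomial in y; find its integer roots y ∈ {−4, ..., 4}, then test f_x and f at those candidates.
  x = -4: f_y(-4, y) = -6*y**2 + 44*y - 87; no integer root y with |y| ≤ 4.
  x = -3: f_y(-3, y) = -6*y**2 + 42*y - 76; no integer root y with |y| ≤ 4.
  x = -2: f_y(-2, y) = -6*y**2 + 40*y - 67; no integer root y with |y| ≤ 4.
  x = -1: f_y(-1, y) = -6*y**2 + 38*y - 60; vanishes at y ∈ {3}. (-1, 3): f_x = 0, f = 0 — SINGULAR.
  x = 0: f_y(0, y) = -6*y**2 + 36*y - 55; no integer root y with |y| ≤ 4.
  x = 1: f_y(1, y) = -6*y**2 + 34*y - 52; no integer root y with |y| ≤ 4.
  x = 2: f_y(2, y) = -6*y**2 + 32*y - 51; no integer root y with |y| ≤ 4.
  x = 3: f_y(3, y) = -6*y**2 + 30*y - 52; no integer root y with |y| ≤ 4.
  x = 4: f_y(4, y) = -6*y**2 + 28*y - 55; no integer root y with |y| ≤ 4.
Only singular point on the grid: (-1, 3).
Classify: substitute x = -1 + u, y = 3 + v and expand: f = -3*u**3 - u**2*v - u**2 - u*v**2 - 2*v**3 + v**2.
No constant or linear terms (consistent with a singular point). Quadratic part: -u**2 + v**2. Cubic part: -3*u**3 - u**2*v - u*v**2 - 2*v**3.
The quadratic part v**2 - u**2 = (v − u)(v + u) splits into two distinct linear factors, so there are two distinct tangent lines y − 3 = ±(x − -1) — this is a node (ordinary double point).
Classification: node.


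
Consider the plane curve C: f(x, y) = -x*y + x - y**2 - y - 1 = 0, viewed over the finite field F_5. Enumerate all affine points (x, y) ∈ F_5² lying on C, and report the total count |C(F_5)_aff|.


Affine F_5-points: {(1, 0), (1, 3), (3, 2), (3, 4)}; count = 4.

For each of the 25 pairs (x, y) ∈ F_5², evaluate f(x, y) mod 5. Record the zeros.
  x = 0: [0↦4, 1↦2, 2↦3, 3↦2, 4↦4]  zeros at y ∈ ∅
  x = 1: [0↦0, 1↦2, 2↦2, 3↦0, 4↦1]  zeros at y ∈ {0, 3}
  x = 2: [0↦1, 1↦2, 2↦1, 3↦3, 4↦3]  zeros at y ∈ ∅
  x = 3: [0↦2, 1↦2, 2↦0, 3↦1, 4↦0]  zeros at y ∈ {2, 4}
  x = 4: [0↦3, 1↦2, 2↦4, 3↦4, 4↦2]  zeros at y ∈ ∅
Collecting zeros: affine points = {(1, 0), (1, 3), (3, 2), (3, 4)}.
Total count |C(F_5)_aff| = 4.


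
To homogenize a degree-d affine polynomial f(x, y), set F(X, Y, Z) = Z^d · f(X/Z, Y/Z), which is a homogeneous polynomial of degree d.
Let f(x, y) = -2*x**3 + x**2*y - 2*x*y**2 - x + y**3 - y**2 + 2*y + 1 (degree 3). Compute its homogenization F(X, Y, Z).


F(X, Y, Z) = -2*X**3 + X**2*Y - 2*X*Y**2 - X*Z**2 + Y**3 - Y**2*Z + 2*Y*Z**2 + Z**3

deg(f) = 3.
Substitute x = X/Z, y = Y/Z into f, then multiply by Z^3.
  monomial -2·x^3·y^0 ↦ -2·X^3·Y^0·Z^0.
  monomial 1·x^2·y^1 ↦ 1·X^2·Y^1·Z^0.
  monomial -2·x^1·y^2 ↦ -2·X^1·Y^2·Z^0.
  monomial -1·x^1·y^0 ↦ -1·X^1·Y^0·Z^2.
  monomial 1·x^0·y^3 ↦ 1·X^0·Y^3·Z^0.
  monomial -1·x^0·y^2 ↦ -1·X^0·Y^2·Z^1.
  monomial 2·x^0·y^1 ↦ 2·X^0·Y^1·Z^2.
  monomial 1·x^0·y^0 ↦ 1·X^0·Y^0·Z^3.
Collecting: F(X, Y, Z) = -2*X**3 + X**2*Y - 2*X*Y**2 - X*Z**2 + Y**3 - Y**2*Z + 2*Y*Z**2 + Z**3.


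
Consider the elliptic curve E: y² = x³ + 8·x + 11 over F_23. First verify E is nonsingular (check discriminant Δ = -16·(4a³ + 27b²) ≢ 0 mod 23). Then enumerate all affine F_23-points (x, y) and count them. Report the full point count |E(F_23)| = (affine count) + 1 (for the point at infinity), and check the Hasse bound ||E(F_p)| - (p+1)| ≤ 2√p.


Affine points = {(2, 9), (2, 14), (3, 4), (3, 19), (8, 9), (8, 14), (11, 2), (11, 21), (12, 8), (12, 15), (13, 9), (13, 14), (16, 7), (16, 16), (17, 0), (20, 11), (20, 12), (22, 5), (22, 18)}; affine count = 19; |E(F_23)| = 20.

Discriminant check: Δ ∝ 4a³ + 27b² = 4·8³ + 27·11² = 4·512 + 27·121 ≡ 2 (mod 23). Nonzero ⇒ E is nonsingular.
For each x ∈ F_23, compute rhs = x³ + 8·x + 11 mod 23, then count y ∈ F_23 with y² ≡ rhs.
  x = 0: rhs = 11, matching y values: none (0 points).
  x = 1: rhs = 20, matching y values: none (0 points).
  x = 2: rhs = 12, matching y values: 9, 14 (2 points).
  x = 3: rhs = 16, matching y values: 4, 19 (2 points).
  x = 4: rhs = 15, matching y values: none (0 points).
  x = 5: rhs = 15, matching y values: none (0 points).
  x = 6: rhs = 22, matching y values: none (0 points).
  x = 7: rhs = 19, matching y values: none (0 points).
  x = 8: rhs = 12, matching y values: 9, 14 (2 points).
  x = 9: rhs = 7, matching y values: none (0 points).
  x = 10: rhs = 10, matching y values: none (0 points).
  x = 11: rhs = 4, matching y values: 2, 21 (2 points).
  x = 12: rhs = 18, matching y values: 8, 15 (2 points).
  x = 13: rhs = 12, matching y values: 9, 14 (2 points).
  x = 14: rhs = 15, matching y values: none (0 points).
  x = 15: rhs = 10, matching y values: none (0 points).
  x = 16: rhs = 3, matching y values: 7, 16 (2 points).
  x = 17: rhs = 0, matching y values: 0 (1 points).
  x = 18: rhs = 7, matching y values: none (0 points).
  x = 19: rhs = 7, matching y values: none (0 points).
  x = 20: rhs = 6, matching y values: 11, 12 (2 points).
  x = 21: rhs = 10, matching y values: none (0 points).
  x = 22: rhs = 2, matching y values: 5, 18 (2 points).
Total affine count: 19.
Full point count |E(F_23)| = 19 + 1 = 20.
Hasse bound: |20 − (23+1)| = |-4| = 4 ≤ 2√23 ≈ 9.5917 ✓.


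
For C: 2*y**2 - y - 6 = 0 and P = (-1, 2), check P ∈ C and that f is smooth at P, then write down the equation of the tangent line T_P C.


Tangent line at P: 7*y - 14 = 0.

Step 1: f(-1, 2) = 0, so P lies on C.
Step 2: partial derivatives
  f_x(x, y) = 0, f_y(x, y) = 4*y - 1.
  f_x(P) = 0, f_y(P) = 7 (gradient nonzero, so P is smooth).
Step 3: tangent line at P: 0·(x − -1) + 7·(y − 2) = 0.
Expanding: 7*y - 14 = 0.


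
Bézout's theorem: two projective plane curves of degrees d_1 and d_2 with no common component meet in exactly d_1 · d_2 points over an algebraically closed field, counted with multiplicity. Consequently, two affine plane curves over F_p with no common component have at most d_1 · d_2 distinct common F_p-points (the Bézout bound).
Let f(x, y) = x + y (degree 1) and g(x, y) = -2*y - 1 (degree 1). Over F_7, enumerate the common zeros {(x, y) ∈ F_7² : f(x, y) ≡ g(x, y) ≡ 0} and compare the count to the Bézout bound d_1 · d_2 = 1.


Common zeros: {(4, 3)}; count = 1; Bézout bound = 1.

deg(f) = 1, deg(g) = 1, so Bézout bound = 1.
Scan x ∈ F_7. For each x, list the y ∈ F_7 with f(x, y) ≡ 0 and those with g(x, y) ≡ 0 (mod 7); the common zeros in that column are the intersection.
  x = 0: f ≡ 0 at y ∈ {0}; g ≡ 0 at y ∈ {3}; common: ∅.
  x = 1: f ≡ 0 at y ∈ {6}; g ≡ 0 at y ∈ {3}; common: ∅.
  x = 2: f ≡ 0 at y ∈ {5}; g ≡ 0 at y ∈ {3}; common: ∅.
  x = 3: f ≡ 0 at y ∈ {4}; g ≡ 0 at y ∈ {3}; common: ∅.
  x = 4: f ≡ 0 at y ∈ {3}; g ≡ 0 at y ∈ {3}; common: {3}.
  x = 5: f ≡ 0 at y ∈ {2}; g ≡ 0 at y ∈ {3}; common: ∅.
  x = 6: f ≡ 0 at y ∈ {1}; g ≡ 0 at y ∈ {3}; common: ∅.
Collecting: common zeros = {(4, 3)}, so the count is 1.
Comparison with the Bézout bound: 1 ≤ 1 = deg(f)·deg(g), as expected for curves with no common component (the bound is attained).


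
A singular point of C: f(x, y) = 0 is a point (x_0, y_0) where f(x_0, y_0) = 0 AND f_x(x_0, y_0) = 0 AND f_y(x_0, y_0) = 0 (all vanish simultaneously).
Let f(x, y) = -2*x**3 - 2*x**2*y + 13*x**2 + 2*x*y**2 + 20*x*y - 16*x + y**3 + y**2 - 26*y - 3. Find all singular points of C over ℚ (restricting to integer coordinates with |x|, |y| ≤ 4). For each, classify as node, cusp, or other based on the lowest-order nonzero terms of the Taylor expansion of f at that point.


Singular points: {(3, -2)}; classification: node.

Compute partial derivatives:
  f_x = -6*x**2 - 4*x*y + 26*x + 2*y**2 + 20*y - 16.
  f_y = -2*x**2 + 4*x*y + 20*x + 3*y**2 + 2*y - 26.
Scan x_0 ∈ {−4, ..., 4}. For each x_0, f_y(x_0, y) is a polynomial in y; find its integer roots y ∈ {−4, ..., 4}, then test f_x and f at those candidates.
  x = -4: f_y(-4, y) = 3*y**2 - 14*y - 138; no integer root y with |y| ≤ 4.
  x = -3: f_y(-3, y) = 3*y**2 - 10*y - 104; no integer root y with |y| ≤ 4.
  x = -2: f_y(-2, y) = 3*y**2 - 6*y - 74; no integer root y with |y| ≤ 4.
  x = -1: f_y(-1, y) = 3*y**2 - 2*y - 48; no integer root y with |y| ≤ 4.
  x = 0: f_y(0, y) = 3*y**2 + 2*y - 26; no integer root y with |y| ≤ 4.
  x = 1: f_y(1, y) = 3*y**2 + 6*y - 8; no integer root y with |y| ≤ 4.
  x = 2: f_y(2, y) = 3*y**2 + 10*y + 6; no integer root y with |y| ≤ 4.
  x = 3: f_y(3, y) = 3*y**2 + 14*y + 16; vanishes at y ∈ {-2}. (3, -2): f_x = 0, f = 0 — SINGULAR.
  x = 4: f_y(4, y) = 3*y**2 + 18*y + 22; no integer root y with |y| ≤ 4.
Only singular point on the grid: (3, -2).
Classify: substitute x = 3 + u, y = -2 + v and expand: f = -2*u**3 - 2*u**2*v - u**2 + 2*u*v**2 + v**3 + v**2.
No constant or linear terms (consistent with a singular point). Quadratic part: -u**2 + v**2. Cubic part: -2*u**3 - 2*u**2*v + 2*u*v**2 + v**3.
The quadratic part v**2 - u**2 = (v − u)(v + u) splits into two distinct linear factors, so there are two distinct tangent lines y − -2 = ±(x − 3) — this is a node (ordinary double point).
Classification: node.


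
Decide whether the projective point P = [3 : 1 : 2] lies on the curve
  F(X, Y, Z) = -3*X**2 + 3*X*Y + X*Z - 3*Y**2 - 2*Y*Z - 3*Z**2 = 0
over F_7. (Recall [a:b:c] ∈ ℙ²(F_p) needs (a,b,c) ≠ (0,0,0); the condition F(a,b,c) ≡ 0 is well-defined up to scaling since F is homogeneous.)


F(3,1,2) ≡ 4 (mod 7); P is NOT on the curve.

Evaluate F(3, 1, 2) term-by-term (mod 7).
  -3*X**2 ↦ -3·9·1·1 = -27
  3*X*Y ↦ 3·3·1·1 = 9
  X*Z ↦ 1·3·1·2 = 6
  -3*Y**2 ↦ -3·1·1·1 = -3
  -2*Y*Z ↦ -2·1·1·2 = -4
  -3*Z**2 ↦ -3·1·1·4 = -12
Sum: F(3, 1, 2) = (-27) + (9) + (6) + (-3) + (-4) + (-12) = -31.
Reducing mod 7: -31 ≡ 4 (mod 7).
Since F(a, b, c) ≡ 4 ≠ 0 (mod 7), P does NOT lie on the curve.


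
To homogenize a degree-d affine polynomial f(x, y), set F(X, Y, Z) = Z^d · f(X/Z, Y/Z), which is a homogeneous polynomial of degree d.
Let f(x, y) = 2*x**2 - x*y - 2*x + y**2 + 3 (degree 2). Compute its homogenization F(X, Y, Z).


F(X, Y, Z) = 2*X**2 - X*Y - 2*X*Z + Y**2 + 3*Z**2

deg(f) = 2.
Substitute x = X/Z, y = Y/Z into f, then multiply by Z^2.
  monomial 2·x^2·y^0 ↦ 2·X^2·Y^0·Z^0.
  monomial -1·x^1·y^1 ↦ -1·X^1·Y^1·Z^0.
  monomial -2·x^1·y^0 ↦ -2·X^1·Y^0·Z^1.
  monomial 1·x^0·y^2 ↦ 1·X^0·Y^2·Z^0.
  monomial 3·x^0·y^0 ↦ 3·X^0·Y^0·Z^2.
Collecting: F(X, Y, Z) = 2*X**2 - X*Y - 2*X*Z + Y**2 + 3*Z**2.


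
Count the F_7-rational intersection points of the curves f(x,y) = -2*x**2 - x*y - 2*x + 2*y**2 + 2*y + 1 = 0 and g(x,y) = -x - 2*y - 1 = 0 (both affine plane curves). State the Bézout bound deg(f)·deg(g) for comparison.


Common zeros: ∅; count = 0; Bézout bound = 2.

deg(f) = 2, deg(g) = 1, so Bézout bound = 2.
Scan x ∈ F_7. For each x, list the y ∈ F_7 with f(x, y) ≡ 0 and those with g(x, y) ≡ 0 (mod 7); the common zeros in that column are the intersection.
  x = 0: f ≡ 0 at y ∈ ∅; g ≡ 0 at y ∈ {3}; common: ∅.
  x = 1: f ≡ 0 at y ∈ {1, 2}; g ≡ 0 at y ∈ {6}; common: ∅.
  x = 2: f ≡ 0 at y ∈ {3, 4}; g ≡ 0 at y ∈ {2}; common: ∅.
  x = 3: f ≡ 0 at y ∈ ∅; g ≡ 0 at y ∈ {5}; common: ∅.
  x = 4: f ≡ 0 at y ∈ {2, 6}; g ≡ 0 at y ∈ {1}; common: ∅.
  x = 5: f ≡ 0 at y ∈ ∅; g ≡ 0 at y ∈ {4}; common: ∅.
  x = 6: f ≡ 0 at y ∈ {3, 6}; g ≡ 0 at y ∈ {0}; common: ∅.
Collecting: common zeros = ∅, so the count is 0.
Comparison with the Bézout bound: 0 ≤ 2 = deg(f)·deg(g), as expected for curves with no common component (the affine F_7-count falls short of the bound because intersections may lie at infinity, over extension fields, or carry multiplicity).


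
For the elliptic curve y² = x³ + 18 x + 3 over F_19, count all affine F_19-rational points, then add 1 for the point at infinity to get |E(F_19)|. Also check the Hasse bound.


Affine points = {(2, 3), (2, 16), (4, 5), (4, 14), (5, 3), (5, 16), (6, 2), (6, 17), (7, 4), (7, 15), (9, 1), (9, 18), (10, 9), (10, 10), (12, 3), (12, 16), (14, 4), (14, 15), (15, 0), (16, 6), (16, 13), (17, 4), (17, 15)}; affine count = 23; |E(F_19)| = 24.

Discriminant check: Δ ∝ 4a³ + 27b² = 4·18³ + 27·3² = 4·5832 + 27·9 ≡ 11 (mod 19). Nonzero ⇒ E is nonsingular.
For each x ∈ F_19, compute rhs = x³ + 18·x + 3 mod 19, then count y ∈ F_19 with y² ≡ rhs.
  x = 0: rhs = 3, matching y values: none (0 points).
  x = 1: rhs = 3, matching y values: none (0 points).
  x = 2: rhs = 9, matching y values: 3, 16 (2 points).
  x = 3: rhs = 8, matching y values: none (0 points).
  x = 4: rhs = 6, matching y values: 5, 14 (2 points).
  x = 5: rhs = 9, matching y values: 3, 16 (2 points).
  x = 6: rhs = 4, matching y values: 2, 17 (2 points).
  x = 7: rhs = 16, matching y values: 4, 15 (2 points).
  x = 8: rhs = 13, matching y values: none (0 points).
  x = 9: rhs = 1, matching y values: 1, 18 (2 points).
  x = 10: rhs = 5, matching y values: 9, 10 (2 points).
  x = 11: rhs = 12, matching y values: none (0 points).
  x = 12: rhs = 9, matching y values: 3, 16 (2 points).
  x = 13: rhs = 2, matching y values: none (0 points).
  x = 14: rhs = 16, matching y values: 4, 15 (2 points).
  x = 15: rhs = 0, matching y values: 0 (1 points).
  x = 16: rhs = 17, matching y values: 6, 13 (2 points).
  x = 17: rhs = 16, matching y values: 4, 15 (2 points).
  x = 18: rhs = 3, matching y values: none (0 points).
Total affine count: 23.
Full point count |E(F_19)| = 23 + 1 = 24.
Hasse bound: |24 − (19+1)| = |4| = 4 ≤ 2√19 ≈ 8.7178 ✓.


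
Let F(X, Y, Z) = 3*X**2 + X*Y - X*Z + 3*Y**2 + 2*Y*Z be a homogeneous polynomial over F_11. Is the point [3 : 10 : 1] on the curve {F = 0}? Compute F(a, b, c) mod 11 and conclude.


F(3,10,1) ≡ 0 (mod 11); P is on the curve.

Evaluate F(3, 10, 1) term-by-term (mod 11).
  3*X**2 ↦ 3·9·1·1 = 27
  X*Y ↦ 1·3·10·1 = 30
  -X*Z ↦ -1·3·1·1 = -3
  3*Y**2 ↦ 3·1·100·1 = 300
  2*Y*Z ↦ 2·1·10·1 = 20
Sum: F(3, 10, 1) = (27) + (30) + (-3) + (300) + (20) = 374.
Reducing mod 11: 374 ≡ 0 (mod 11).
Since F(a, b, c) ≡ 0 (mod 11), P lies on the curve.


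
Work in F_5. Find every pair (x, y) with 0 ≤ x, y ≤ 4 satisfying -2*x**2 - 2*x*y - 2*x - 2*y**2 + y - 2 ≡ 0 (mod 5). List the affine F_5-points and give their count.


Affine F_5-points: {(0, 4)}; count = 1.

For each of the 25 pairs (x, y) ∈ F_5², evaluate f(x, y) mod 5. Record the zeros.
  x = 0: [0↦3, 1↦2, 2↦2, 3↦3, 4↦0]  zeros at y ∈ {4}
  x = 1: [0↦4, 1↦1, 2↦4, 3↦3, 4↦3]  zeros at y ∈ ∅
  x = 2: [0↦1, 1↦1, 2↦2, 3↦4, 4↦2]  zeros at y ∈ ∅
  x = 3: [0↦4, 1↦2, 2↦1, 3↦1, 4↦2]  zeros at y ∈ ∅
  x = 4: [0↦3, 1↦4, 2↦1, 3↦4, 4↦3]  zeros at y ∈ ∅
Collecting zeros: affine points = {(0, 4)}.
Total count |C(F_5)_aff| = 1.
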